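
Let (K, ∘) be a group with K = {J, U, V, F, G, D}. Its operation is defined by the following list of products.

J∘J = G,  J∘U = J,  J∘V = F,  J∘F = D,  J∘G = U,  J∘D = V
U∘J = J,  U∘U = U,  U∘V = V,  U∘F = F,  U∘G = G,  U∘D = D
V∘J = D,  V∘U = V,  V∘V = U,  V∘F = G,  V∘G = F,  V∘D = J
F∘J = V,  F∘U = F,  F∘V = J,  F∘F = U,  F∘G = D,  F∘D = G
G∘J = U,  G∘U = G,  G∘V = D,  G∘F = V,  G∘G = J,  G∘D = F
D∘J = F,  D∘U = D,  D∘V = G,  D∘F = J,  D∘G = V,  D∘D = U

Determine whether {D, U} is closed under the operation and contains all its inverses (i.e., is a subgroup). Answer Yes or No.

{D, U} contains the identity U.
Checking products: every product of two elements of {D, U} (read from the table) lies in {D, U}, so the set is closed.
In a finite group, a nonempty closed subset is a subgroup. So {D, U} ≤ K.

Yes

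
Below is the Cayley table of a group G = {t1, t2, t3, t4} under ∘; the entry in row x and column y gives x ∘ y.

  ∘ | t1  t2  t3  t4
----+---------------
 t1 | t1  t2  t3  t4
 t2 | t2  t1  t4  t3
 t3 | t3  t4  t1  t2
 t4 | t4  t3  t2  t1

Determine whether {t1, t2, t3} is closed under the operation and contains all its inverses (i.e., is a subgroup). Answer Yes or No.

t2 ∘ t3 = t4, which is not in {t1, t2, t3}.
The subset is not closed under ∘, so it is not a subgroup.

No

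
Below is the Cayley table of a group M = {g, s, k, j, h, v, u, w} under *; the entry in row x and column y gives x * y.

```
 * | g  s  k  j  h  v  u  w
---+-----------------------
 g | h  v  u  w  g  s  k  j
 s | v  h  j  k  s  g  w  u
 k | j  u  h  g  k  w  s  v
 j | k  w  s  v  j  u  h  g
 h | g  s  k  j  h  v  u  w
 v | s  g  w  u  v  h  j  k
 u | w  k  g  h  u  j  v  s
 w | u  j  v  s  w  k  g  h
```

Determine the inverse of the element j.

First locate the identity: row h matches the header, so h is the identity.
Scan row j for h: j * u = h. Hence j^(-1) = u.

u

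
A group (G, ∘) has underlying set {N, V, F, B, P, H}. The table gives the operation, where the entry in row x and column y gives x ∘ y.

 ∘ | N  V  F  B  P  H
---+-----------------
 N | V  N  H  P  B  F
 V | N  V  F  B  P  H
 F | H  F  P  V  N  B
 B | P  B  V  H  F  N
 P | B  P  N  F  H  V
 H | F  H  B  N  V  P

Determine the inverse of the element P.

First locate the identity: row V matches the header, so V is the identity.
Scan row P for V: P ∘ H = V. Hence P^(-1) = H.

H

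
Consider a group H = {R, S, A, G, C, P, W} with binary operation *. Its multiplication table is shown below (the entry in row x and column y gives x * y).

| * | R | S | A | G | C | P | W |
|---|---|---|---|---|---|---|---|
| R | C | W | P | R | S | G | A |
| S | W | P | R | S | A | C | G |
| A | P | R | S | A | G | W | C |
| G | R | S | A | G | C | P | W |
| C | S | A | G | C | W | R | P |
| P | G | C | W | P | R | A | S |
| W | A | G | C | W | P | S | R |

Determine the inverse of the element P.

First locate the identity: row G matches the header, so G is the identity.
Scan row P for G: P * R = G. Hence P^(-1) = R.
(Structurally, H here is isomorphic to the cyclic group Z_7.)

R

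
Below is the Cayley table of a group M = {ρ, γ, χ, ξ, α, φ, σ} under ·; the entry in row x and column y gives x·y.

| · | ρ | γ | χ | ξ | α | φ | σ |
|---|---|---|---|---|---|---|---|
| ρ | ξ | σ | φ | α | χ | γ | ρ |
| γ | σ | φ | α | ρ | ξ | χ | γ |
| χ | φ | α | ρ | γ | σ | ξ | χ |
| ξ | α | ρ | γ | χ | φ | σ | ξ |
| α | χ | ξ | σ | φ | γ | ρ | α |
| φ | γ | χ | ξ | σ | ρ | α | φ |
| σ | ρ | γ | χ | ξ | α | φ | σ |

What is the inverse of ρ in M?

First locate the identity: row σ matches the header, so σ is the identity.
Scan row ρ for σ: ρ·γ = σ. Hence ρ^(-1) = γ.

γ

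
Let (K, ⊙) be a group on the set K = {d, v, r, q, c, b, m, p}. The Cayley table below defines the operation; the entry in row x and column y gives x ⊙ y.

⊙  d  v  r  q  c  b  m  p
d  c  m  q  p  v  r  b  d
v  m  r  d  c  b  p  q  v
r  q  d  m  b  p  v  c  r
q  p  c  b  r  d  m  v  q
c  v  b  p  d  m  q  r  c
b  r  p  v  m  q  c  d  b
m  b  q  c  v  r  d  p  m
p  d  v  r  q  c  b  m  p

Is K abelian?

Yes

Check whether the table is symmetric across its main diagonal.
Every entry (row x, col y) equals the entry (row y, col x), so K is abelian.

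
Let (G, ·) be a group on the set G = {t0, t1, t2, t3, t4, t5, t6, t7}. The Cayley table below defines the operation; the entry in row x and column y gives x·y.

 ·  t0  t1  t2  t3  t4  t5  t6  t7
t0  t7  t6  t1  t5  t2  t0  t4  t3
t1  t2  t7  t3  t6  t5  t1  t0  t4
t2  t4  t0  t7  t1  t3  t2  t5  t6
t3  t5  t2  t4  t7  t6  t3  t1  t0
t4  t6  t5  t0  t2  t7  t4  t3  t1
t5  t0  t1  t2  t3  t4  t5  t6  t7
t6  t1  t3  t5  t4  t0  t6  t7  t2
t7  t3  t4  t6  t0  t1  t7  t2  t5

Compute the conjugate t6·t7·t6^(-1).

The identity is t5. In row t6, the entry t5 sits in column t2, so t6^(-1) = t2.
t6·t7 = t2
t2·t2 = t7

t7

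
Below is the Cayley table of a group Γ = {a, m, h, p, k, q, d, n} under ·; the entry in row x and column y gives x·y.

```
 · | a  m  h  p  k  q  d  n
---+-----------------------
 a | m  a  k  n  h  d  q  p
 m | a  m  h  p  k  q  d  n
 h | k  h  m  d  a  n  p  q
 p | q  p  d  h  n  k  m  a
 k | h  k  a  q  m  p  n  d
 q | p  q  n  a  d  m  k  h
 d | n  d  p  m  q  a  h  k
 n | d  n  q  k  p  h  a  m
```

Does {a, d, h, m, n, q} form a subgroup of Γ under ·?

h·d = p, which is not in {a, d, h, m, n, q}.
The subset is not closed under ·, so it is not a subgroup.

No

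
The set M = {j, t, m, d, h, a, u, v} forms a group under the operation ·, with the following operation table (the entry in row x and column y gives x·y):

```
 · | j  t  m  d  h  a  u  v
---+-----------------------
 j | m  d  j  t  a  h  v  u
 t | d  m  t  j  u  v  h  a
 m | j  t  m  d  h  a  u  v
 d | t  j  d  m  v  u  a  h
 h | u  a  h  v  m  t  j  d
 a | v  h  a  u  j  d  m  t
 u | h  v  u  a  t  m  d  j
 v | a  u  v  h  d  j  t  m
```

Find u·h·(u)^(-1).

The identity is m. In row u, the entry m sits in column a, so u^(-1) = a.
u·h = t
t·a = v

v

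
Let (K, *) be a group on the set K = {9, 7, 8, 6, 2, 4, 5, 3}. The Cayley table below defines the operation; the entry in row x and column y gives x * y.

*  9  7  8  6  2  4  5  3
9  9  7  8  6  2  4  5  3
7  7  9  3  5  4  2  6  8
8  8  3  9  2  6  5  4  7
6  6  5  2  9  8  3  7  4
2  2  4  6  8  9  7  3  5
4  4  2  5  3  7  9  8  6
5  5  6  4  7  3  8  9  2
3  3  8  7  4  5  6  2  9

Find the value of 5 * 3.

Read row 5, column 3: 5 * 3 = 2.
(Structurally, K here is isomorphic to the elementary abelian group (Z_2)^3.)

2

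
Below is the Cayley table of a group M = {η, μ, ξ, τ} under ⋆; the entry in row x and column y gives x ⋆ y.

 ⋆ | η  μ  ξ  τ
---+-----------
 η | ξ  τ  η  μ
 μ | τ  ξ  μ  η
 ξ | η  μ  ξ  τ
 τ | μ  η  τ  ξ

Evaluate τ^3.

τ^1 = τ
τ^2 = τ ⋆ τ = ξ
τ^3 = ξ ⋆ τ = τ

τ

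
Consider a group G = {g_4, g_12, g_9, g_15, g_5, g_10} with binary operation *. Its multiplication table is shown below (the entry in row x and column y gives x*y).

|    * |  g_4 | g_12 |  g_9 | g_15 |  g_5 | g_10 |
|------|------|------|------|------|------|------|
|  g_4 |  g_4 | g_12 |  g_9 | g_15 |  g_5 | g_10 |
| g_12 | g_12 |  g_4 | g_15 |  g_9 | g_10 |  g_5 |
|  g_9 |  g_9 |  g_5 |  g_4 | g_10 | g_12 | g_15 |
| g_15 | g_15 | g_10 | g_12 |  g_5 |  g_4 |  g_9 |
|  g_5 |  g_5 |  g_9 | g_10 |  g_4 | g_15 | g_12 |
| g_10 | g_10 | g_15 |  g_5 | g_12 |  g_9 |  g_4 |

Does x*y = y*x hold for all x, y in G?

g_5*g_9 = g_10 but g_9*g_5 = g_12.
Since g_5 and g_9 do not commute, G is not abelian.

No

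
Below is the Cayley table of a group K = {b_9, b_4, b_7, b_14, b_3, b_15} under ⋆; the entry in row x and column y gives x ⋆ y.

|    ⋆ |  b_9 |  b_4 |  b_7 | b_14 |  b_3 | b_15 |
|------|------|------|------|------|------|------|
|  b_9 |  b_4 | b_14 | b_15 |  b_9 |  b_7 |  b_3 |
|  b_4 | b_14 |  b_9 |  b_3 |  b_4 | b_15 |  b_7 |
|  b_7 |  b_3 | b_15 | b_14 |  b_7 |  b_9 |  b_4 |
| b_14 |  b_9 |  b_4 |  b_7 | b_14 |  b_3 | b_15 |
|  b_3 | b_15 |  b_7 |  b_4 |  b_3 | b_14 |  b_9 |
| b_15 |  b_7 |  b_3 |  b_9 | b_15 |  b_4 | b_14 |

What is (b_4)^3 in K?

b_4^1 = b_4
b_4^2 = b_4 ⋆ b_4 = b_9
b_4^3 = b_9 ⋆ b_4 = b_14

b_14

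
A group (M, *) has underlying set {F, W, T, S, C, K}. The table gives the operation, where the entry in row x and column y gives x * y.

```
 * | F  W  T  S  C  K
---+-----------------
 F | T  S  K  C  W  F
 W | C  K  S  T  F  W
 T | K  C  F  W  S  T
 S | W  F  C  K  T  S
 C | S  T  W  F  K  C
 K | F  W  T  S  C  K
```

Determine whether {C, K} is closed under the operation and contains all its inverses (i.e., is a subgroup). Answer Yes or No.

Yes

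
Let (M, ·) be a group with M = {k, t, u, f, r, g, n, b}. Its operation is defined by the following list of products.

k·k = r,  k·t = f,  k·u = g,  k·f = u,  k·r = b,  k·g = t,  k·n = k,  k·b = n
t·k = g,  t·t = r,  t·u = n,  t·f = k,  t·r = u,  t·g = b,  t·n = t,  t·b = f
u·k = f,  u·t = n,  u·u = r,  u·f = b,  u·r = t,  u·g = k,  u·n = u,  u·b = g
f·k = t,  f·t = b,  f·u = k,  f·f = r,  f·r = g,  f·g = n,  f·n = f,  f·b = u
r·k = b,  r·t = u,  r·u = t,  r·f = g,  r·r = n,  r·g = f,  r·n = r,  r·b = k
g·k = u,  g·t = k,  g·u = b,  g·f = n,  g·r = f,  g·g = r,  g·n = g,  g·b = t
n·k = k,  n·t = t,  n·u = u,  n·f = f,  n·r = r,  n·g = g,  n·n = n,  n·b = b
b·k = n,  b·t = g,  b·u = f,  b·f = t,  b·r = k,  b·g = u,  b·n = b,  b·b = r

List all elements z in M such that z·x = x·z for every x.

{n, r}

An element z is central iff its row equals its column in the table.
For u: u·f = b ≠ k = f·u, so u ∉ Z.
Checking each element this way leaves Z(M) = {n, r}.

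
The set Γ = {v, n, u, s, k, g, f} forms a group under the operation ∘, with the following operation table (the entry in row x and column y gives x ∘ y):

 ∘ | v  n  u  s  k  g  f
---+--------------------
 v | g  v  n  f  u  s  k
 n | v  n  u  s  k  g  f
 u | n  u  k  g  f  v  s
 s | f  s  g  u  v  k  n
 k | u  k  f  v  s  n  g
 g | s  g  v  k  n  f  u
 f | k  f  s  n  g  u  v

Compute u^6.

u^1 = u
u^2 = u ∘ u = k
u^3 = k ∘ u = f
u^4 = f ∘ u = s
u^5 = s ∘ u = g
u^6 = g ∘ u = v

v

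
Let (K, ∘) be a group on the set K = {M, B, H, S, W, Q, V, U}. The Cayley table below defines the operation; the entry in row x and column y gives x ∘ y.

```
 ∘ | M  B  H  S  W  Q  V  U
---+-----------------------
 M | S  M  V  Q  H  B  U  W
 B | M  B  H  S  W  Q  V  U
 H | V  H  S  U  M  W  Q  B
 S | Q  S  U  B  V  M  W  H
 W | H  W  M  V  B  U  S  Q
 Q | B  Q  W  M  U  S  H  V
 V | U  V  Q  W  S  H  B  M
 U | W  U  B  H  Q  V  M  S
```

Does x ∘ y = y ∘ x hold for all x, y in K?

Yes

Check whether the table is symmetric across its main diagonal.
Every entry (row x, col y) equals the entry (row y, col x), so K is abelian.
(In fact K ≅ Z_2 x Z_4.)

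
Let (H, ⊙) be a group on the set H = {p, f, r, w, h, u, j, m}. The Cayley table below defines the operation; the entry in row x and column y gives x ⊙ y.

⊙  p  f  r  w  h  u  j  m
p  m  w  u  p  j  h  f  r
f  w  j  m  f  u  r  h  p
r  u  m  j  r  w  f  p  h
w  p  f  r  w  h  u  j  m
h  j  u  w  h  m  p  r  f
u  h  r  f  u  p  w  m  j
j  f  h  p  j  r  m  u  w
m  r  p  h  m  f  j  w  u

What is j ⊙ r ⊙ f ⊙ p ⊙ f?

w

j ⊙ r = p
p ⊙ f = w
w ⊙ p = p
p ⊙ f = w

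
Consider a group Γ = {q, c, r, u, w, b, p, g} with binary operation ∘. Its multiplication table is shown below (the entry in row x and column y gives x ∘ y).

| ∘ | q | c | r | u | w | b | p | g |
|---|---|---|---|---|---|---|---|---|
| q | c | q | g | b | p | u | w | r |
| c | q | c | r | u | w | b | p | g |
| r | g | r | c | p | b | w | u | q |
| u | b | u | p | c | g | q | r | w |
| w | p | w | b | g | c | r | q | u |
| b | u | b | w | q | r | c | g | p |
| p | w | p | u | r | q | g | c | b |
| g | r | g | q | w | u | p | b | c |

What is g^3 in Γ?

g

g^1 = g
g^2 = g ∘ g = c
g^3 = c ∘ g = g
(Structurally, Γ here is isomorphic to the elementary abelian group (Z_2)^3.)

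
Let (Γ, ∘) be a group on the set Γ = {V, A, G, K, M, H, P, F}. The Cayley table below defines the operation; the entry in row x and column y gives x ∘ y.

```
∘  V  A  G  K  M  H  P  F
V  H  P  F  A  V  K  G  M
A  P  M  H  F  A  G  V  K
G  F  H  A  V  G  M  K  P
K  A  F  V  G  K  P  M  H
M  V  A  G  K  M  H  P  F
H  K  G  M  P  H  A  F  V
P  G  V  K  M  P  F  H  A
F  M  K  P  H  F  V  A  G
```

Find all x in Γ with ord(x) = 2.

Identity is M. Compute the order of each non-identity element by repeated multiplication:
  V: V → H → K → A → P → G → F → M  (order 8)
  A: A → M  (order 2)
  G: G → A → H → M  (order 4)
  K: K → G → V → A → F → H → P → M  (order 8)
  H: H → A → G → M  (order 4)
  P: P → H → F → A → V → G → K → M  (order 8)
  F: F → G → P → A → K → H → V → M  (order 8)
Elements of order 2: {A}.
(Structurally, Γ here is isomorphic to the cyclic group Z_8.)

{A}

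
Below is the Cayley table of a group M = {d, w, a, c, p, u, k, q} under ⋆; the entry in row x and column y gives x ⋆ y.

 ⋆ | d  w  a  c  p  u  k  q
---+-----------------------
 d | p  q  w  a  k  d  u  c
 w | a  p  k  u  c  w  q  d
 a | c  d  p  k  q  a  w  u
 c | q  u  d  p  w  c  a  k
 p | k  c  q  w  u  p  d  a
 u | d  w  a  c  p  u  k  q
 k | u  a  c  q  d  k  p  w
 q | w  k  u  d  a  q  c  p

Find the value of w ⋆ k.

Read row w, column k: w ⋆ k = q.

q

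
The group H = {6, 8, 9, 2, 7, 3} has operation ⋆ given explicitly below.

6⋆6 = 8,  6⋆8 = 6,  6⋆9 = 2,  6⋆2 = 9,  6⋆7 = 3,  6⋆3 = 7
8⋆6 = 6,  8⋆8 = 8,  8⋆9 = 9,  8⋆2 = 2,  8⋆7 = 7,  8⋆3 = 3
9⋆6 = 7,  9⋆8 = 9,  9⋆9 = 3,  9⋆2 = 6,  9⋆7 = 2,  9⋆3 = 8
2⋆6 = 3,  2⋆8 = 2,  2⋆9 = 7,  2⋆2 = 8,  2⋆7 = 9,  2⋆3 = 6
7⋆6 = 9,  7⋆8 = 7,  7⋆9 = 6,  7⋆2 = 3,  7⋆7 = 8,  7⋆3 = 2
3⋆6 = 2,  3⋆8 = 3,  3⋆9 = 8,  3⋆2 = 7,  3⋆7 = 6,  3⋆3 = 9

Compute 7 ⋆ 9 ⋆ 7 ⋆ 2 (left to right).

7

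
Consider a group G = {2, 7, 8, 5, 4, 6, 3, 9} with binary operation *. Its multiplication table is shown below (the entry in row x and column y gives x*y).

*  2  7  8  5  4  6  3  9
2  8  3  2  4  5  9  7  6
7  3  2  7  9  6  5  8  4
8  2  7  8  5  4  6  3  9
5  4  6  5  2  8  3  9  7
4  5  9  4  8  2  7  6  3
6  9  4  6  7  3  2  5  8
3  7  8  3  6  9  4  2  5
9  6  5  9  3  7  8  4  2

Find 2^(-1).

First locate the identity: row 8 matches the header, so 8 is the identity.
Scan row 2 for 8: 2*2 = 8. Hence 2^(-1) = 2.

2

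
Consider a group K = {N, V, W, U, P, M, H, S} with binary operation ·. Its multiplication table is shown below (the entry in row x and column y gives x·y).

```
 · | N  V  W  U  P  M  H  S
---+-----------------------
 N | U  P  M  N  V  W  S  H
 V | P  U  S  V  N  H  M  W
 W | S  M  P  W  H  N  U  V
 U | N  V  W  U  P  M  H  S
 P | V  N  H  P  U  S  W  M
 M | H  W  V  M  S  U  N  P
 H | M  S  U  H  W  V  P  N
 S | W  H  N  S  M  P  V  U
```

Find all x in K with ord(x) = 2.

Identity is U. Compute the order of each non-identity element by repeated multiplication:
  N: N → U  (order 2)
  V: V → U  (order 2)
  W: W → P → H → U  (order 4)
  P: P → U  (order 2)
  M: M → U  (order 2)
  H: H → P → W → U  (order 4)
  S: S → U  (order 2)
Elements of order 2: {M, N, P, S, V}.
(Structurally, K here is isomorphic to the dihedral group D_4.)

{M, N, P, S, V}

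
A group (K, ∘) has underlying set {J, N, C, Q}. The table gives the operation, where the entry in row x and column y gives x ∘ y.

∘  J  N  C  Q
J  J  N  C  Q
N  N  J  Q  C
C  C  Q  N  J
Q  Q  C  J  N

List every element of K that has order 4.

{C, Q}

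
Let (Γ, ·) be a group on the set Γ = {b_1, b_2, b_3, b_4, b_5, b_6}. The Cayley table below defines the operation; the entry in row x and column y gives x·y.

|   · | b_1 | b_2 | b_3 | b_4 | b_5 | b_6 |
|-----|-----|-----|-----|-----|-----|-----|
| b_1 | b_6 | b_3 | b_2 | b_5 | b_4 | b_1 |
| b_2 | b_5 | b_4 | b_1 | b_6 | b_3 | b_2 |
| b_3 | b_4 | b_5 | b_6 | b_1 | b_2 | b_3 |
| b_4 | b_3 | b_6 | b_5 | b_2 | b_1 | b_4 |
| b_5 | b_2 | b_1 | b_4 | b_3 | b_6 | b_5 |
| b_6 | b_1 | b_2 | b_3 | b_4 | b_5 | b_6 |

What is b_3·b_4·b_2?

b_3

b_3·b_4 = b_1
b_1·b_2 = b_3
(Structurally, Γ here is isomorphic to the symmetric group S_3.)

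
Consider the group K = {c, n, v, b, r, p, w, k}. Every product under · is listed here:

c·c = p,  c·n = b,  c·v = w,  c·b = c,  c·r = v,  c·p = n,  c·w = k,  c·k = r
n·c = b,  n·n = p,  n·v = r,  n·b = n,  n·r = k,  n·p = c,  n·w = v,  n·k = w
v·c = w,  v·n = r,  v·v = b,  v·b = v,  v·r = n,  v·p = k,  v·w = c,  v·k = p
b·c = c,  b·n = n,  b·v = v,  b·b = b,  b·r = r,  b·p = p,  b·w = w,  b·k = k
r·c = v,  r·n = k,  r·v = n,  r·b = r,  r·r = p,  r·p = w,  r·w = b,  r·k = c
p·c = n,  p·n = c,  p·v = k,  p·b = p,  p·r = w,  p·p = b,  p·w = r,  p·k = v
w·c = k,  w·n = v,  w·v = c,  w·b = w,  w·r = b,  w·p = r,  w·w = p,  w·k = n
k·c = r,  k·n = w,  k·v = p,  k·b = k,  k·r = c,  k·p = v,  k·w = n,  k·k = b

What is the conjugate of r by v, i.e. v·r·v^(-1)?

r

The identity is b. In row v, the entry b sits in column v, so v^(-1) = v.
v·r = n
n·v = r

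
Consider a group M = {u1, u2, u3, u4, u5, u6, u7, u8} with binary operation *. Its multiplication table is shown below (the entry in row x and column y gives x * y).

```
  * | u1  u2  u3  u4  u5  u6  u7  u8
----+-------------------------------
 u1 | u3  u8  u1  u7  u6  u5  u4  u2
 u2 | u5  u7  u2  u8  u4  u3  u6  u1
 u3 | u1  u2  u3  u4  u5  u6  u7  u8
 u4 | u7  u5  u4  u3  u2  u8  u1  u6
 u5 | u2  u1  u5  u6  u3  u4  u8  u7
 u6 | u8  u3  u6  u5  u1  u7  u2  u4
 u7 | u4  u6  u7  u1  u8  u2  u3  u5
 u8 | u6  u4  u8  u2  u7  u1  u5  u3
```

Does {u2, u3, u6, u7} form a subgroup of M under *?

{u2, u3, u6, u7} contains the identity u3.
Checking products: every product of two elements of {u2, u3, u6, u7} (read from the table) lies in {u2, u3, u6, u7}, so the set is closed.
In a finite group, a nonempty closed subset is a subgroup. So {u2, u3, u6, u7} ≤ M.

Yes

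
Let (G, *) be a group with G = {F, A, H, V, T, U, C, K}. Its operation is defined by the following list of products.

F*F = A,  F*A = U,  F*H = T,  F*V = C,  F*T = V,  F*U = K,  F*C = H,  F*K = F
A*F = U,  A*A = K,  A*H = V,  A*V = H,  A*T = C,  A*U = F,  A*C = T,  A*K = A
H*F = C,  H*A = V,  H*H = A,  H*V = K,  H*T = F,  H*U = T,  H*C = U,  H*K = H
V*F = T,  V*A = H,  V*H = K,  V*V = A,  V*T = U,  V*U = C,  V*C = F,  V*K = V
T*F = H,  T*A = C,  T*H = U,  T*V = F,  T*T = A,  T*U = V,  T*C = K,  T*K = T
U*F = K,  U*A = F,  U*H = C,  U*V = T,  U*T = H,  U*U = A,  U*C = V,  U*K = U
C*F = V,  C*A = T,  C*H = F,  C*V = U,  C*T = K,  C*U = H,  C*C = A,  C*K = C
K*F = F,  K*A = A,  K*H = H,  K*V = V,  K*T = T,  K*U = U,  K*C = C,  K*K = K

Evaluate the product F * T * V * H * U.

F * T = V
V * V = A
A * H = V
V * U = C

C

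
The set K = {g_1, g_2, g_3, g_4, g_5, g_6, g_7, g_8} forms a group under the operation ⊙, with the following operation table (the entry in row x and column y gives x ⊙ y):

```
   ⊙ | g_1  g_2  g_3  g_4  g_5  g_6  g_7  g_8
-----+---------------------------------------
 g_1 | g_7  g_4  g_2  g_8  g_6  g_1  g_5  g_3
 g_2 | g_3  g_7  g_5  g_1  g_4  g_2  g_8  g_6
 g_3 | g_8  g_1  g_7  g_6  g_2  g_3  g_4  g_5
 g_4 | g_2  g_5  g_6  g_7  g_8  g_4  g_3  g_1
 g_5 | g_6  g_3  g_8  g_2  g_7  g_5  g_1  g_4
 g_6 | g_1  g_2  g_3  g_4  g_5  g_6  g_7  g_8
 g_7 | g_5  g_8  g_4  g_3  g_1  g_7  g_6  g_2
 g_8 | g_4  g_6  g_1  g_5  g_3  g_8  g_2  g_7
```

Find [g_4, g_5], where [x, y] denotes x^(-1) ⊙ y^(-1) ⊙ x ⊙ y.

g_7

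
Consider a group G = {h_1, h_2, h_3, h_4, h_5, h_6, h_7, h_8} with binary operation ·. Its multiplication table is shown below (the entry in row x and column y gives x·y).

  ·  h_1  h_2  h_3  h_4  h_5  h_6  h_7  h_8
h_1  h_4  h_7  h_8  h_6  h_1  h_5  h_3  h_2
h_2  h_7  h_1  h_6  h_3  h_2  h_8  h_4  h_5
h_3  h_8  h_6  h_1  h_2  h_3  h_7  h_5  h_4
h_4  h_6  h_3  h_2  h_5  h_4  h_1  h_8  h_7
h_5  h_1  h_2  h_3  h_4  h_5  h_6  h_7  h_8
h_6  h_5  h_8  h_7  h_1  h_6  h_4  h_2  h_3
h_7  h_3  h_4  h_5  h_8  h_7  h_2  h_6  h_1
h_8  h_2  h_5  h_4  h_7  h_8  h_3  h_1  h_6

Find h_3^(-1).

First locate the identity: row h_5 matches the header, so h_5 is the identity.
Scan row h_3 for h_5: h_3·h_7 = h_5. Hence h_3^(-1) = h_7.

h_7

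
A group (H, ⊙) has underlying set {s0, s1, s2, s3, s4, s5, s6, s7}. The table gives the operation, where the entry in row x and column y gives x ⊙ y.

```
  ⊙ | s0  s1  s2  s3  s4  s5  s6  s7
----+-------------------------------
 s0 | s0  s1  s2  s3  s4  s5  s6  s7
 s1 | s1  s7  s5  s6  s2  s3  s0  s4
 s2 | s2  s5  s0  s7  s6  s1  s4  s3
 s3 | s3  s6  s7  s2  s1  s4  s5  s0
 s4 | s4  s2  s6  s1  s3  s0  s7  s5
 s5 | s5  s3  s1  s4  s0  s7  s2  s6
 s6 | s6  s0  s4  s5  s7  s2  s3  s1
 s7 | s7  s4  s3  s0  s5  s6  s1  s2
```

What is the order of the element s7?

The identity element is s0 (its row matches the header).
s7^1 = s7
s7^2 = s7 ⊙ s7 = s2
s7^3 = s2 ⊙ s7 = s3
s7^4 = s3 ⊙ s7 = s0
The first power of s7 equal to the identity is s7^4, so ord(s7) = 4.

4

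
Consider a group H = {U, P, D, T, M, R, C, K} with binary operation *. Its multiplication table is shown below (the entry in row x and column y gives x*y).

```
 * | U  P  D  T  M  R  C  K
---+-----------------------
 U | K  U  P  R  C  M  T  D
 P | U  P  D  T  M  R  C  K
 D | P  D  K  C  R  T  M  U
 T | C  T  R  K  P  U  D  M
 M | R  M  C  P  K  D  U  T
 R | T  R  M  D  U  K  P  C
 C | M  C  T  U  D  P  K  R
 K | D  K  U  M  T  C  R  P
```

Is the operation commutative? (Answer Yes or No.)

M*D = C but D*M = R.
Since M and D do not commute, H is not abelian.

No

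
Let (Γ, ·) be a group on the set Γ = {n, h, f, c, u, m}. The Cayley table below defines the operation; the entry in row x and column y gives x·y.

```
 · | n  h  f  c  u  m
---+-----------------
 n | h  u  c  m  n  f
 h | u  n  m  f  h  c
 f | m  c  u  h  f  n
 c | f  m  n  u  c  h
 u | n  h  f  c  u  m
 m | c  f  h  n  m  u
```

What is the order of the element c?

The identity element is u (its row matches the header).
c^1 = c
c^2 = c·c = u
The first power of c equal to the identity is c^2, so ord(c) = 2.

2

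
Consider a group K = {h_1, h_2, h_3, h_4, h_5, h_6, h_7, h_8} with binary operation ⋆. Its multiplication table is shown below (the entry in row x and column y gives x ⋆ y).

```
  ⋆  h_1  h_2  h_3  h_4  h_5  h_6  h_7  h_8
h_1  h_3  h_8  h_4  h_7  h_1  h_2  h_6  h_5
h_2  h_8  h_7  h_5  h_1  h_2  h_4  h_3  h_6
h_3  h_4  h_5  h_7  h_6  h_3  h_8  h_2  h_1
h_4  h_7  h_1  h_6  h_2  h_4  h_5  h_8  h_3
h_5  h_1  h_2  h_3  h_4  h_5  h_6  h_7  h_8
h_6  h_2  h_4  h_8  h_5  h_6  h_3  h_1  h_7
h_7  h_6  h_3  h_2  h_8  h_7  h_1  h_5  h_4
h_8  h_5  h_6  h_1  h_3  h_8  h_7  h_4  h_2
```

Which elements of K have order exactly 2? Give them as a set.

{h_7}

Identity is h_5. Compute the order of each non-identity element by repeated multiplication:
  h_1: h_1 → h_3 → h_4 → h_7 → h_6 → h_2 → h_8 → h_5  (order 8)
  h_2: h_2 → h_7 → h_3 → h_5  (order 4)
  h_3: h_3 → h_7 → h_2 → h_5  (order 4)
  h_4: h_4 → h_2 → h_1 → h_7 → h_8 → h_3 → h_6 → h_5  (order 8)
  h_6: h_6 → h_3 → h_8 → h_7 → h_1 → h_2 → h_4 → h_5  (order 8)
  h_7: h_7 → h_5  (order 2)
  h_8: h_8 → h_2 → h_6 → h_7 → h_4 → h_3 → h_1 → h_5  (order 8)
Elements of order 2: {h_7}.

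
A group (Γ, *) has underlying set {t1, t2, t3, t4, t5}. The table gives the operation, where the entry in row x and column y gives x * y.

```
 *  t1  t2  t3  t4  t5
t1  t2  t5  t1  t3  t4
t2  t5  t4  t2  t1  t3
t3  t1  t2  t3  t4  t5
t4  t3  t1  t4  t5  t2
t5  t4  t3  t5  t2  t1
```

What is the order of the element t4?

The identity element is t3 (its row matches the header).
t4^1 = t4
t4^2 = t4 * t4 = t5
t4^3 = t5 * t4 = t2
t4^4 = t2 * t4 = t1
t4^5 = t1 * t4 = t3
The first power of t4 equal to the identity is t4^5, so ord(t4) = 5.
(Structurally, Γ here is isomorphic to the cyclic group Z_5.)

5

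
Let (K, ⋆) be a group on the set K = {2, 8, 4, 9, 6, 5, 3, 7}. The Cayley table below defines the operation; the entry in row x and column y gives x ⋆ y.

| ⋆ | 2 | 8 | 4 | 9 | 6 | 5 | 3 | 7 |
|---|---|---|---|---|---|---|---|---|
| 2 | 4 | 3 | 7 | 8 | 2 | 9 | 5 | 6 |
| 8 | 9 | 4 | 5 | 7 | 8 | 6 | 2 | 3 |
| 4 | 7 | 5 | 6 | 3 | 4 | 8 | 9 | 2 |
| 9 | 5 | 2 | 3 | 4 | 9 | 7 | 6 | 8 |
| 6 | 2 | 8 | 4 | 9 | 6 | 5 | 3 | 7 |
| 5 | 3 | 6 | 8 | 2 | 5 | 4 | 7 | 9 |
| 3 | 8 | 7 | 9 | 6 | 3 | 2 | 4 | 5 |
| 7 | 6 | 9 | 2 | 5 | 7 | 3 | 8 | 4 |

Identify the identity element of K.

6

The identity e satisfies e ⋆ x = x for all x, so its row in the table reproduces the column headers.
Row 6 reads: 2, 8, 4, 9, 6, 5, 3, 7 — exactly the header order. So 6 is the identity.
(Structurally, K here is isomorphic to the quaternion group Q_8.)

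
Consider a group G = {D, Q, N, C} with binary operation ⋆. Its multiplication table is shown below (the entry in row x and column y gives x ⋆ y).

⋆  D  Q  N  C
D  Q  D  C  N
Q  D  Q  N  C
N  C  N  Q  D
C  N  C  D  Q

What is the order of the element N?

2

The identity element is Q (its row matches the header).
N^1 = N
N^2 = N ⋆ N = Q
The first power of N equal to the identity is N^2, so ord(N) = 2.
(Structurally, G here is isomorphic to the Klein four-group V_4.)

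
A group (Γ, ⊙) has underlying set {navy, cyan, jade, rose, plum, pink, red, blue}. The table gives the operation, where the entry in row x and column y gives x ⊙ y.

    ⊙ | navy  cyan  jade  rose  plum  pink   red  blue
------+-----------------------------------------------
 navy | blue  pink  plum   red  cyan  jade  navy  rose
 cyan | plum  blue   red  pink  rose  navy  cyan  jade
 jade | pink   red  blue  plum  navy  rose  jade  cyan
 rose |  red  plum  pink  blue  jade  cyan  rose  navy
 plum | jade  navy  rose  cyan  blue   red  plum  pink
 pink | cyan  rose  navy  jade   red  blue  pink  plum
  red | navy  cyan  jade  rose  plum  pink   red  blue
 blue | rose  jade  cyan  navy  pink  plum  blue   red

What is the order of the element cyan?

4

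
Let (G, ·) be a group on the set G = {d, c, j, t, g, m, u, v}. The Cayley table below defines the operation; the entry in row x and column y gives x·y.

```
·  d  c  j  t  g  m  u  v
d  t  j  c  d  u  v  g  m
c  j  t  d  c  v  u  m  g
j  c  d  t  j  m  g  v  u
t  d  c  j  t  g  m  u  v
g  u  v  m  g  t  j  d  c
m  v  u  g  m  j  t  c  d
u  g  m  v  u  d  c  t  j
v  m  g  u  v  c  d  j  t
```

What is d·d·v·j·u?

d·d = t
t·v = v
v·j = u
u·u = t

t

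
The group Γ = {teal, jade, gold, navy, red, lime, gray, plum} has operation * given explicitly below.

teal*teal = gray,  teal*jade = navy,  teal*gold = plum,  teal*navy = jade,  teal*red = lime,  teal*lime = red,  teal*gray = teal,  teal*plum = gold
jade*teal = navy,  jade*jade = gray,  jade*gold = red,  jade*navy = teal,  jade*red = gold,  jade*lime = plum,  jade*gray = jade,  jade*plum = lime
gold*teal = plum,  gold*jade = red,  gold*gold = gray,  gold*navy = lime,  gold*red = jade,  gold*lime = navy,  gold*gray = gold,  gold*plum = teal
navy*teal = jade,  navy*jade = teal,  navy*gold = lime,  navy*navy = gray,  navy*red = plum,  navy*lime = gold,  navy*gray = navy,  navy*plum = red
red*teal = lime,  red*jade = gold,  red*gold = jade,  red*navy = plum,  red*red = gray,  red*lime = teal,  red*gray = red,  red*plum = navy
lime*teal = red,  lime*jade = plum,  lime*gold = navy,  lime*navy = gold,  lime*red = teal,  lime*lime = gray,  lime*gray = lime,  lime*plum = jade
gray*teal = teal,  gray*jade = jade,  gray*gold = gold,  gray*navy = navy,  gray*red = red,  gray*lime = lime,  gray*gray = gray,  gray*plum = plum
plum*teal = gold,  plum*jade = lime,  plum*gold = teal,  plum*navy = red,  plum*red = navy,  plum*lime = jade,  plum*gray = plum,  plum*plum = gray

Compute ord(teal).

2

The identity element is gray (its row matches the header).
teal^1 = teal
teal^2 = teal * teal = gray
The first power of teal equal to the identity is teal^2, so ord(teal) = 2.
(Structurally, Γ here is isomorphic to the elementary abelian group (Z_2)^3.)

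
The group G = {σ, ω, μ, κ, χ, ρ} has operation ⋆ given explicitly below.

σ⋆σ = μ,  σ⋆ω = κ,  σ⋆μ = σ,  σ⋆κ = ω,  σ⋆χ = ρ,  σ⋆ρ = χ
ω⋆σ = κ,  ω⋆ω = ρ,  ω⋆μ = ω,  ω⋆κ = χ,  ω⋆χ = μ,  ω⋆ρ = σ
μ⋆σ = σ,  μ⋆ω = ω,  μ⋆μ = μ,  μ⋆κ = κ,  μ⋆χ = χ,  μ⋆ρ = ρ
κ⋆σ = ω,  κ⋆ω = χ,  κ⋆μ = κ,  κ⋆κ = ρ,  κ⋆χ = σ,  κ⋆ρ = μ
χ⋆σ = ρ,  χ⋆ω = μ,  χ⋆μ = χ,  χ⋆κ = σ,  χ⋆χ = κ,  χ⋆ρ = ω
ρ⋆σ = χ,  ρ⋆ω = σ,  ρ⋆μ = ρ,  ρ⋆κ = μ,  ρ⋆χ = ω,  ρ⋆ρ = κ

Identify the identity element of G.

The identity e satisfies e ⋆ x = x for all x, so its row in the table reproduces the column headers.
Row μ reads: σ, ω, μ, κ, χ, ρ — exactly the header order. So μ is the identity.

μ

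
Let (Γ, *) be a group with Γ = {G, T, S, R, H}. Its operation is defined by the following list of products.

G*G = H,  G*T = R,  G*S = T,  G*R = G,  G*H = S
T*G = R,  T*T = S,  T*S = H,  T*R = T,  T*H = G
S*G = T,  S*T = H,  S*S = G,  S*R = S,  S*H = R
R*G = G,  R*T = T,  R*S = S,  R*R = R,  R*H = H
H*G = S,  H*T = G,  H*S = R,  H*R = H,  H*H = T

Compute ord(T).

5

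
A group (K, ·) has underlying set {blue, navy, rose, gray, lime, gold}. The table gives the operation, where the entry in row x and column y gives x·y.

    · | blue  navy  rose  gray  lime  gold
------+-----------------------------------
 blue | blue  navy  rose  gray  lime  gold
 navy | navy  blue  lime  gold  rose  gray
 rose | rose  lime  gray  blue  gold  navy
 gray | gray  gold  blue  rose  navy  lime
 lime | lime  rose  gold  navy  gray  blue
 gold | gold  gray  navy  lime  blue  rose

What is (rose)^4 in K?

rose

rose^1 = rose
rose^2 = rose·rose = gray
rose^3 = gray·rose = blue
rose^4 = blue·rose = rose
(Structurally, K here is isomorphic to the cyclic group Z_6.)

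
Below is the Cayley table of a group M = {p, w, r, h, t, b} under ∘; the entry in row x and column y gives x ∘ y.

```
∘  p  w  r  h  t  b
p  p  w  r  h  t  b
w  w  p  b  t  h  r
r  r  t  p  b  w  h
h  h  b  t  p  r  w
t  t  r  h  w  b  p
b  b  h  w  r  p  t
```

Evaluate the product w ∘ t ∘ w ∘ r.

w ∘ t = h
h ∘ w = b
b ∘ r = w

w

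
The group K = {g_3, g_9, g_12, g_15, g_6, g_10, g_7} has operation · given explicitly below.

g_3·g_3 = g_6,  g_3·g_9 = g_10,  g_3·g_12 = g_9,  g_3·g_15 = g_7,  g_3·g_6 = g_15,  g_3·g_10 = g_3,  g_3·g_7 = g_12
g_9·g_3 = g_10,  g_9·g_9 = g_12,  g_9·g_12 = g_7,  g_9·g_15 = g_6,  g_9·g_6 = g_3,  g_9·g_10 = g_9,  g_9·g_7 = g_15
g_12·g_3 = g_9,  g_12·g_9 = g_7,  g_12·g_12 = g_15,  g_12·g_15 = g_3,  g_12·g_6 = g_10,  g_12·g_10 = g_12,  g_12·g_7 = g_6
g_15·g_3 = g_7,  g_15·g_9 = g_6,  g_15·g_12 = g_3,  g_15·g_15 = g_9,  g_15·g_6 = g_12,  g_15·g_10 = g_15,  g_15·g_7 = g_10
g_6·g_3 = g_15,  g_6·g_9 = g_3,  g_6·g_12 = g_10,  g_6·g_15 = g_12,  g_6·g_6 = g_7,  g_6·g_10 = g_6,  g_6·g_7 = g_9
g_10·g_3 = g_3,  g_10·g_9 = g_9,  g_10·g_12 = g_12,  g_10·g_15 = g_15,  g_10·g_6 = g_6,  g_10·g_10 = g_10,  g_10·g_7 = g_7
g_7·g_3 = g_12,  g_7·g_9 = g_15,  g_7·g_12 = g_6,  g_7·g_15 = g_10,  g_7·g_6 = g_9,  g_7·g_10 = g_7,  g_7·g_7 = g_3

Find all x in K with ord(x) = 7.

{g_12, g_15, g_3, g_6, g_7, g_9}

Identity is g_10. Compute the order of each non-identity element by repeated multiplication:
  g_3: g_3 → g_6 → g_15 → g_7 → g_12 → g_9 → g_10  (order 7)
  g_9: g_9 → g_12 → g_7 → g_15 → g_6 → g_3 → g_10  (order 7)
  g_12: g_12 → g_15 → g_3 → g_9 → g_7 → g_6 → g_10  (order 7)
  g_15: g_15 → g_9 → g_6 → g_12 → g_3 → g_7 → g_10  (order 7)
  g_6: g_6 → g_7 → g_9 → g_3 → g_15 → g_12 → g_10  (order 7)
  g_7: g_7 → g_3 → g_12 → g_6 → g_9 → g_15 → g_10  (order 7)
Elements of order 7: {g_12, g_15, g_3, g_6, g_7, g_9}.
(Structurally, K here is isomorphic to the cyclic group Z_7.)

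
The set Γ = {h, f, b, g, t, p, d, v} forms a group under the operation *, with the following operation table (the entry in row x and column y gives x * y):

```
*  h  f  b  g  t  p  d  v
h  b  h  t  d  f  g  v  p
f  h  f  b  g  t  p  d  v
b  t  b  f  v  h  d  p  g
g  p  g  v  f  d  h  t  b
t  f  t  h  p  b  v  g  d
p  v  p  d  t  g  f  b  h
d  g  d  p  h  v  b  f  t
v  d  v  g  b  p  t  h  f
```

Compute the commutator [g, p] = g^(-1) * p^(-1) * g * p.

Identity is f; from the table g^(-1) = g and p^(-1) = p.
g * p = h
h * g = d
d * p = b

b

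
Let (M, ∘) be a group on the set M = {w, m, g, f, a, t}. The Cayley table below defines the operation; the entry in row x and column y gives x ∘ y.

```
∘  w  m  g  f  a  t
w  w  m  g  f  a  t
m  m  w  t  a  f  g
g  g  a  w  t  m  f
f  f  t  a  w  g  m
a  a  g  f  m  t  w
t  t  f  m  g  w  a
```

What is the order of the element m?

2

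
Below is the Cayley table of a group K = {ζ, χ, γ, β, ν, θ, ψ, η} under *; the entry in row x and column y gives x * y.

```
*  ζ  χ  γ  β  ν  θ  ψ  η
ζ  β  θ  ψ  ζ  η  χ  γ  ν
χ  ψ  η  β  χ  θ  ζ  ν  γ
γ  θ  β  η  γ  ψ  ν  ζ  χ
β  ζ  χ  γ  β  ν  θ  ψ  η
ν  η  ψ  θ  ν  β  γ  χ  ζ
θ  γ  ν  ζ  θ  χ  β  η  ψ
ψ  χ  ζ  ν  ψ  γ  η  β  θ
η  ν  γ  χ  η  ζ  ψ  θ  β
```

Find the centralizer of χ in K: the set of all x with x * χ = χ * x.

Compare row χ with column χ entry by entry.
γ * χ = β = χ * γ, so γ commutes with χ.
θ * χ = ν but χ * θ = ζ, so θ does not.
Collecting the elements that commute with χ: C(χ) = {β, γ, η, χ}.

{β, γ, η, χ}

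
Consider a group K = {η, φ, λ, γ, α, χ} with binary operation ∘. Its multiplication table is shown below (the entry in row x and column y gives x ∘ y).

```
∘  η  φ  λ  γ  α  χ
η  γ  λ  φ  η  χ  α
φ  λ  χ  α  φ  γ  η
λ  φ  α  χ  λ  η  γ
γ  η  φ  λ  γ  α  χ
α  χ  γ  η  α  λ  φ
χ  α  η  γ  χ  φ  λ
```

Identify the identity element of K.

The identity e satisfies e ∘ x = x for all x, so its row in the table reproduces the column headers.
Row γ reads: η, φ, λ, γ, α, χ — exactly the header order. So γ is the identity.

γ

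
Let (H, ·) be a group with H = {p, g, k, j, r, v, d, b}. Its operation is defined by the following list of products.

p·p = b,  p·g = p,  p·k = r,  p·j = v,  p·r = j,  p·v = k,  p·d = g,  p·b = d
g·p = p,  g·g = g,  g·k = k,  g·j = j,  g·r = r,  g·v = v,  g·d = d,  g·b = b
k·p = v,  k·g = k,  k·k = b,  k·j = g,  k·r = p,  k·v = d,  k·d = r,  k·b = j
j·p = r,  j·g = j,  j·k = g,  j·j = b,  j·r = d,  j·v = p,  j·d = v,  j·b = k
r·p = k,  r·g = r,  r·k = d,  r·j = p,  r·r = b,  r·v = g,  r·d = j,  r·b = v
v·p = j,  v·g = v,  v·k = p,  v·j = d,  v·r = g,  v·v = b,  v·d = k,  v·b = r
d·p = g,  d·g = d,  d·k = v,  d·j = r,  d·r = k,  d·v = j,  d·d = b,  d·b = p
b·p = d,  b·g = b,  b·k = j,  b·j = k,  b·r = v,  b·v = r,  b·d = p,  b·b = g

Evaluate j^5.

j^1 = j
j^2 = j·j = b
j^3 = b·j = k
j^4 = k·j = g
j^5 = g·j = j

j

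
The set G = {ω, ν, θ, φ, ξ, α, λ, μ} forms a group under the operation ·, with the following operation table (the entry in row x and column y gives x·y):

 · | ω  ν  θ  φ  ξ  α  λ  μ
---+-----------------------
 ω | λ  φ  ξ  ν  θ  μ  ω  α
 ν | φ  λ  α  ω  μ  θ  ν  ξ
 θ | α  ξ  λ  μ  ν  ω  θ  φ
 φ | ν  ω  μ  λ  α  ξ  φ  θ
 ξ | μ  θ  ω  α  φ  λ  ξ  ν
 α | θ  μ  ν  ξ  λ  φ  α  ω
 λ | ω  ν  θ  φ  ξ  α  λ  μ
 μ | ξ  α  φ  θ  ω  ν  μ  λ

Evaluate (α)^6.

φ

α^1 = α
α^2 = α·α = φ
α^3 = φ·α = ξ
α^4 = ξ·α = λ
α^5 = λ·α = α
α^6 = α·α = φ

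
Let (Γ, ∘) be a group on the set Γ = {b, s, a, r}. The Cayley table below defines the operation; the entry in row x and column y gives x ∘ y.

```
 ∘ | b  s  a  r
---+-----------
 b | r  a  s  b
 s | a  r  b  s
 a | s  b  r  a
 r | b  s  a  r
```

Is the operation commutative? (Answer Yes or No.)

Check whether the table is symmetric across its main diagonal.
Every entry (row x, col y) equals the entry (row y, col x), so Γ is abelian.

Yes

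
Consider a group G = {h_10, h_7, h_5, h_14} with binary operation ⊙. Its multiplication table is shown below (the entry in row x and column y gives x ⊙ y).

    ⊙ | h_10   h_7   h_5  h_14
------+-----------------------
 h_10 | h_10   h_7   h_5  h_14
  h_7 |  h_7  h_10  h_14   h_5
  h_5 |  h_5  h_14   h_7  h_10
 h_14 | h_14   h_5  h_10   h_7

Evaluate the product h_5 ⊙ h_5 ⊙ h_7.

h_10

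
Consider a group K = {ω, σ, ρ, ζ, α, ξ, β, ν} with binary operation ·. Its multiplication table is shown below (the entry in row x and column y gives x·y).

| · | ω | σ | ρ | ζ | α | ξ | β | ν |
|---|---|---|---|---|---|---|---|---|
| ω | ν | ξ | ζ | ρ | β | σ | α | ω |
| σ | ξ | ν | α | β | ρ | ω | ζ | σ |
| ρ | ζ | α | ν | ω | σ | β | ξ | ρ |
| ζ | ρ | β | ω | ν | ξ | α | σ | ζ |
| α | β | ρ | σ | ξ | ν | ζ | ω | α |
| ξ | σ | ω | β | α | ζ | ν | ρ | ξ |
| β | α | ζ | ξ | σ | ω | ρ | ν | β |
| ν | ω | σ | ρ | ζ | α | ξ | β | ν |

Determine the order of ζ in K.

2

The identity element is ν (its row matches the header).
ζ^1 = ζ
ζ^2 = ζ·ζ = ν
The first power of ζ equal to the identity is ζ^2, so ord(ζ) = 2.
(Structurally, K here is isomorphic to the elementary abelian group (Z_2)^3.)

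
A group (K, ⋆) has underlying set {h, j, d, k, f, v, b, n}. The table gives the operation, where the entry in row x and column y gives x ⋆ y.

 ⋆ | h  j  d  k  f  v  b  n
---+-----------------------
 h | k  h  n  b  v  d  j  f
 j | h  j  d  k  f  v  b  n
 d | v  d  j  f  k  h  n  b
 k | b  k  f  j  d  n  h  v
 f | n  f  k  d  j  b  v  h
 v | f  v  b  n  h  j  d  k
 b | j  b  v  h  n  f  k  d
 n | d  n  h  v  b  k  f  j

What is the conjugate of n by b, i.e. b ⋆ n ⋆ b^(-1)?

The identity is j. In row b, the entry j sits in column h, so b^(-1) = h.
b ⋆ n = d
d ⋆ h = v

v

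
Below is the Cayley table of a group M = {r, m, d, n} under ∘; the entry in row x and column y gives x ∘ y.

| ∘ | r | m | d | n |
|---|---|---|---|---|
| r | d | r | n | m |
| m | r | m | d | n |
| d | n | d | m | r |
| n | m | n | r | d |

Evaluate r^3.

r^1 = r
r^2 = r ∘ r = d
r^3 = d ∘ r = n

n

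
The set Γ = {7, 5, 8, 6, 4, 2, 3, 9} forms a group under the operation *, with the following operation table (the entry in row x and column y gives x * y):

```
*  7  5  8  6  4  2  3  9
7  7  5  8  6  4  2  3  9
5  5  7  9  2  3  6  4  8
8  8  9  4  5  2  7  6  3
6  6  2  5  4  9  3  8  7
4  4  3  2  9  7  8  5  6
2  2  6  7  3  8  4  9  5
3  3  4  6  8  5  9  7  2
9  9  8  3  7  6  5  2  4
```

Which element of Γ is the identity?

7

The identity e satisfies e * x = x for all x, so its row in the table reproduces the column headers.
Row 7 reads: 7, 5, 8, 6, 4, 2, 3, 9 — exactly the header order. So 7 is the identity.
(Structurally, Γ here is isomorphic to Z_2 x Z_4.)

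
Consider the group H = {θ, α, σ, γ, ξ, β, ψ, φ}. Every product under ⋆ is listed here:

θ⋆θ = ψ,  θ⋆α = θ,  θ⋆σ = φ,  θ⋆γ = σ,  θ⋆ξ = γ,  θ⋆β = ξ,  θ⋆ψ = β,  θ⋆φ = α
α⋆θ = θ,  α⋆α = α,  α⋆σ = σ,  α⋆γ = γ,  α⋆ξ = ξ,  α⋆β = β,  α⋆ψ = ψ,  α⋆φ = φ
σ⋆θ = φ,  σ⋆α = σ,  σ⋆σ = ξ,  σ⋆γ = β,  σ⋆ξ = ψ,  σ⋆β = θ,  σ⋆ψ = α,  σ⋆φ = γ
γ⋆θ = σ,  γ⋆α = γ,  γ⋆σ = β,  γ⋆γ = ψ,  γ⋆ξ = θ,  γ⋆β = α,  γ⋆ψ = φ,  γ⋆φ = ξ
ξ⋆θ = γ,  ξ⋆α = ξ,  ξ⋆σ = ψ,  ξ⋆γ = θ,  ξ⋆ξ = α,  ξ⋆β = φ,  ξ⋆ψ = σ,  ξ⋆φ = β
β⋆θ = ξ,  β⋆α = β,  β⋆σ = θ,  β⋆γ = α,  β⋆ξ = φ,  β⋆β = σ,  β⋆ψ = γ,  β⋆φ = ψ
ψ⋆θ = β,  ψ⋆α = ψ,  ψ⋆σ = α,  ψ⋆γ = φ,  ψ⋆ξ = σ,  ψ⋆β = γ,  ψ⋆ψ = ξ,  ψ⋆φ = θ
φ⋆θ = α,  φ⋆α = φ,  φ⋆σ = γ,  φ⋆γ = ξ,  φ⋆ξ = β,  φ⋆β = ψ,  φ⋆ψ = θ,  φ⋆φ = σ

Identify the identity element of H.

The identity e satisfies e ⋆ x = x for all x, so its row in the table reproduces the column headers.
Row α reads: θ, α, σ, γ, ξ, β, ψ, φ — exactly the header order. So α is the identity.

α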